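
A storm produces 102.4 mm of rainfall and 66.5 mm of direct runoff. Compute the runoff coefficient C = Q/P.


The runoff coefficient C = runoff depth / rainfall depth.
C = 66.5 / 102.4
  = 0.6494.

0.6494


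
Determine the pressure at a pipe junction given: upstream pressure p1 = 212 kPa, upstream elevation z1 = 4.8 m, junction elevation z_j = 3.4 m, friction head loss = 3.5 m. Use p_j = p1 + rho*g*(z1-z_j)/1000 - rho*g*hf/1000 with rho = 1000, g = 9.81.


Junction pressure: p_j = p1 + rho*g*(z1 - z_j)/1000 - rho*g*hf/1000.
Elevation term = 1000*9.81*(4.8 - 3.4)/1000 = 13.734 kPa.
Friction term = 1000*9.81*3.5/1000 = 34.335 kPa.
p_j = 212 + 13.734 - 34.335 = 191.4 kPa.

191.4


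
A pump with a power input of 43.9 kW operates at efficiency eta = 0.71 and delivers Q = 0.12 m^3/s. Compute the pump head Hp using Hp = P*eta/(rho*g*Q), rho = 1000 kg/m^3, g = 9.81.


Pump head formula: Hp = P * eta / (rho * g * Q).
Numerator: P * eta = 43.9 * 1000 * 0.71 = 31169.0 W.
Denominator: rho * g * Q = 1000 * 9.81 * 0.12 = 1177.2.
Hp = 31169.0 / 1177.2 = 26.48 m.

26.48


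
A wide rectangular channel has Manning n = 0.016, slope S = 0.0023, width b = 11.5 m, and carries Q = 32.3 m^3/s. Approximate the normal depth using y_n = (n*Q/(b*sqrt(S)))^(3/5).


We use the wide-channel approximation y_n = (n*Q/(b*sqrt(S)))^(3/5).
sqrt(S) = sqrt(0.0023) = 0.047958.
Numerator: n*Q = 0.016 * 32.3 = 0.5168.
Denominator: b*sqrt(S) = 11.5 * 0.047958 = 0.551517.
arg = 0.937.
y_n = 0.937^(3/5) = 0.9617 m.

0.9617


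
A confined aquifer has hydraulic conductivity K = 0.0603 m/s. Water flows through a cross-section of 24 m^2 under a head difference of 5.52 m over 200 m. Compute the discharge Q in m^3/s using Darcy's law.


Darcy's law: Q = K * A * i, where i = dh/L.
Hydraulic gradient i = 5.52 / 200 = 0.0276.
Q = 0.0603 * 24 * 0.0276
  = 0.0399 m^3/s.

0.0399


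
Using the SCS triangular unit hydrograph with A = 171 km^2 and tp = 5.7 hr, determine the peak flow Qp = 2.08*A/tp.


SCS formula: Qp = 2.08 * A / tp.
Qp = 2.08 * 171 / 5.7
   = 355.68 / 5.7
   = 62.4 m^3/s per cm.

62.4


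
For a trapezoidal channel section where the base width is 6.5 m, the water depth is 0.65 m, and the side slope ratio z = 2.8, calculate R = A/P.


For a trapezoidal section with side slope z:
A = (b + z*y)*y = (6.5 + 2.8*0.65)*0.65 = 5.408 m^2.
P = b + 2*y*sqrt(1 + z^2) = 6.5 + 2*0.65*sqrt(1 + 2.8^2) = 10.365 m.
R = A/P = 5.408 / 10.365 = 0.5217 m.

0.5217


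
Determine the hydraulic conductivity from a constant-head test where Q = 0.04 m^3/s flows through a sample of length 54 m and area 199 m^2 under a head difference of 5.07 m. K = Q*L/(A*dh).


From K = Q*L / (A*dh):
Numerator: Q*L = 0.04 * 54 = 2.16.
Denominator: A*dh = 199 * 5.07 = 1008.93.
K = 2.16 / 1008.93 = 0.002141 m/s.

0.002141


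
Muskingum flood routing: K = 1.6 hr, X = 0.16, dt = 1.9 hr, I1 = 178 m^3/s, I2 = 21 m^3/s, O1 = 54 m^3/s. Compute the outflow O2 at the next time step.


Muskingum coefficients:
denom = 2*K*(1-X) + dt = 2*1.6*(1-0.16) + 1.9 = 4.588.
C0 = (dt - 2*K*X)/denom = (1.9 - 2*1.6*0.16)/4.588 = 0.3025.
C1 = (dt + 2*K*X)/denom = (1.9 + 2*1.6*0.16)/4.588 = 0.5257.
C2 = (2*K*(1-X) - dt)/denom = 0.1718.
O2 = C0*I2 + C1*I1 + C2*O1
   = 0.3025*21 + 0.5257*178 + 0.1718*54
   = 109.21 m^3/s.

109.21


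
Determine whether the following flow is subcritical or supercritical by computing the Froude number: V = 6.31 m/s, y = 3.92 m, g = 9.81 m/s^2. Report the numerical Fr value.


The Froude number is defined as Fr = V / sqrt(g*y).
g*y = 9.81 * 3.92 = 38.4552.
sqrt(g*y) = sqrt(38.4552) = 6.2012.
Fr = 6.31 / 6.2012 = 1.0175.
Since Fr > 1, the flow is supercritical.

1.0175


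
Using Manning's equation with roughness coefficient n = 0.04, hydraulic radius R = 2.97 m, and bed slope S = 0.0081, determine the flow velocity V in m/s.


Manning's equation gives V = (1/n) * R^(2/3) * S^(1/2).
First, compute R^(2/3) = 2.97^(2/3) = 2.0662.
Next, S^(1/2) = 0.0081^(1/2) = 0.09.
Then 1/n = 1/0.04 = 25.0.
V = 25.0 * 2.0662 * 0.09 = 4.6489 m/s.

4.6489


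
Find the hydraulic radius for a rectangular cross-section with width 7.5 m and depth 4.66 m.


For a rectangular section:
Flow area A = b * y = 7.5 * 4.66 = 34.95 m^2.
Wetted perimeter P = b + 2y = 7.5 + 2*4.66 = 16.82 m.
Hydraulic radius R = A/P = 34.95 / 16.82 = 2.0779 m.

2.0779


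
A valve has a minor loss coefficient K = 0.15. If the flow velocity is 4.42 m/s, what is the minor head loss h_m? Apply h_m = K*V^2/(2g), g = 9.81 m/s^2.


Minor loss formula: h_m = K * V^2/(2g).
V^2 = 4.42^2 = 19.5364.
V^2/(2g) = 19.5364 / 19.62 = 0.9957 m.
h_m = 0.15 * 0.9957 = 0.1494 m.

0.1494


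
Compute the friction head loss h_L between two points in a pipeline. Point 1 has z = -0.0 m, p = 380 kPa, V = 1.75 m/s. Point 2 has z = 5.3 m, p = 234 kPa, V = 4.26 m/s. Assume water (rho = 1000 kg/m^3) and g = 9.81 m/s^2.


Total head at each section: H = z + p/(rho*g) + V^2/(2g).
H1 = -0.0 + 380*1000/(1000*9.81) + 1.75^2/(2*9.81)
   = -0.0 + 38.736 + 0.1561
   = 38.892 m.
H2 = 5.3 + 234*1000/(1000*9.81) + 4.26^2/(2*9.81)
   = 5.3 + 23.853 + 0.925
   = 30.078 m.
h_L = H1 - H2 = 38.892 - 30.078 = 8.814 m.

8.814


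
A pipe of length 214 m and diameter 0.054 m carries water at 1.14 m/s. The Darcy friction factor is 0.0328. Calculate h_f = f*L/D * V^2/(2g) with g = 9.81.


Darcy-Weisbach equation: h_f = f * (L/D) * V^2/(2g).
f * L/D = 0.0328 * 214/0.054 = 129.9852.
V^2/(2g) = 1.14^2 / (2*9.81) = 1.2996 / 19.62 = 0.0662 m.
h_f = 129.9852 * 0.0662 = 8.61 m.

8.61


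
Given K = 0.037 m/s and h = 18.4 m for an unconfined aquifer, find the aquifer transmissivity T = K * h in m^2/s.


Transmissivity is defined as T = K * h.
T = 0.037 * 18.4
  = 0.6808 m^2/s.

0.6808


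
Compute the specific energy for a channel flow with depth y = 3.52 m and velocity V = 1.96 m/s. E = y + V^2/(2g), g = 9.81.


Specific energy E = y + V^2/(2g).
Velocity head = V^2/(2g) = 1.96^2 / (2*9.81) = 3.8416 / 19.62 = 0.1958 m.
E = 3.52 + 0.1958 = 3.7158 m.

3.7158


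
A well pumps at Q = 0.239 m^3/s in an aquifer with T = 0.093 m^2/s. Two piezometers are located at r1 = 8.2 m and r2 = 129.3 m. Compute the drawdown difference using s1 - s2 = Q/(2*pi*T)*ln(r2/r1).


Thiem equation: s1 - s2 = Q/(2*pi*T) * ln(r2/r1).
ln(r2/r1) = ln(129.3/8.2) = 2.758.
Q/(2*pi*T) = 0.239 / (2*pi*0.093) = 0.239 / 0.5843 = 0.409.
s1 - s2 = 0.409 * 2.758 = 1.1281 m.

1.1281


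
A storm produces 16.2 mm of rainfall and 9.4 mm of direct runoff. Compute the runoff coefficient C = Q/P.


The runoff coefficient C = runoff depth / rainfall depth.
C = 9.4 / 16.2
  = 0.5802.

0.5802


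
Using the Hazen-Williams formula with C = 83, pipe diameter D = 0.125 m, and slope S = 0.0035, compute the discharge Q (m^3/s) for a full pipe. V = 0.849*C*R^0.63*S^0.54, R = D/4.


For a full circular pipe, R = D/4 = 0.125/4 = 0.0312 m.
V = 0.849 * 83 * 0.0312^0.63 * 0.0035^0.54
  = 0.849 * 83 * 0.112656 * 0.047184
  = 0.3746 m/s.
Pipe area A = pi*D^2/4 = pi*0.125^2/4 = 0.0123 m^2.
Q = A * V = 0.0123 * 0.3746 = 0.0046 m^3/s.

0.0046


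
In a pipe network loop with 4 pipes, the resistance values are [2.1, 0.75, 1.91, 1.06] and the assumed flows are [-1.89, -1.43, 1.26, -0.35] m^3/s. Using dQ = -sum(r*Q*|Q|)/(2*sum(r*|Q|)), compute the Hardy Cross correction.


Numerator terms (r*Q*|Q|): 2.1*-1.89*|-1.89| = -7.5014; 0.75*-1.43*|-1.43| = -1.5337; 1.91*1.26*|1.26| = 3.0323; 1.06*-0.35*|-0.35| = -0.1298.
Sum of numerator = -6.1326.
Denominator terms (r*|Q|): 2.1*|-1.89| = 3.969; 0.75*|-1.43| = 1.0725; 1.91*|1.26| = 2.4066; 1.06*|-0.35| = 0.371.
2 * sum of denominator = 2 * 7.8191 = 15.6382.
dQ = --6.1326 / 15.6382 = 0.3922 m^3/s.

0.3922


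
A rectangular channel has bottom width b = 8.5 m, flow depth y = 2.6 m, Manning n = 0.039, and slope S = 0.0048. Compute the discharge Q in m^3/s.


For a rectangular channel, the cross-sectional area A = b * y = 8.5 * 2.6 = 22.1 m^2.
The wetted perimeter P = b + 2y = 8.5 + 2*2.6 = 13.7 m.
Hydraulic radius R = A/P = 22.1/13.7 = 1.6131 m.
Velocity V = (1/n)*R^(2/3)*S^(1/2) = (1/0.039)*1.6131^(2/3)*0.0048^(1/2) = 2.4435 m/s.
Discharge Q = A * V = 22.1 * 2.4435 = 54.0 m^3/s.

54.0


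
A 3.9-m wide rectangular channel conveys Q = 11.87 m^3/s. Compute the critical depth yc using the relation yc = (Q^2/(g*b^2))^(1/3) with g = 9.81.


Using yc = (Q^2 / (g * b^2))^(1/3):
Q^2 = 11.87^2 = 140.9.
g * b^2 = 9.81 * 3.9^2 = 9.81 * 15.21 = 149.21.
Q^2 / (g*b^2) = 140.9 / 149.21 = 0.9443.
yc = 0.9443^(1/3) = 0.9811 m.

0.9811


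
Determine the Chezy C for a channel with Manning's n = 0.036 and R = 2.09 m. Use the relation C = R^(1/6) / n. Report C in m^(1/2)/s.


The Chezy coefficient relates to Manning's n through C = R^(1/6) / n.
R^(1/6) = 2.09^(1/6) = 1.130727.
C = 1.130727 / 0.036 = 31.41 m^(1/2)/s.

31.41


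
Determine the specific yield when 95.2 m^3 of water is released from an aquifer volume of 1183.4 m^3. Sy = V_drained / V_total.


Specific yield Sy = Volume drained / Total volume.
Sy = 95.2 / 1183.4
   = 0.0804.

0.0804


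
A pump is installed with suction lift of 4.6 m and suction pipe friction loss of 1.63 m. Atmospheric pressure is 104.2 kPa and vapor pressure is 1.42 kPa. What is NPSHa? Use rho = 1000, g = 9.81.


NPSHa = p_atm/(rho*g) - z_s - hf_s - p_vap/(rho*g).
p_atm/(rho*g) = 104.2*1000 / (1000*9.81) = 10.622 m.
p_vap/(rho*g) = 1.42*1000 / (1000*9.81) = 0.145 m.
NPSHa = 10.622 - 4.6 - 1.63 - 0.145
      = 4.25 m.

4.25


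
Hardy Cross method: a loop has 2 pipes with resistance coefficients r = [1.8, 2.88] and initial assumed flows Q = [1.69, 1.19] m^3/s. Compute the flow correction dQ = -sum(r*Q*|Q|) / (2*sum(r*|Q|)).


Numerator terms (r*Q*|Q|): 1.8*1.69*|1.69| = 5.141; 2.88*1.19*|1.19| = 4.0784.
Sum of numerator = 9.2193.
Denominator terms (r*|Q|): 1.8*|1.69| = 3.042; 2.88*|1.19| = 3.4272.
2 * sum of denominator = 2 * 6.4692 = 12.9384.
dQ = -9.2193 / 12.9384 = -0.7126 m^3/s.

-0.7126


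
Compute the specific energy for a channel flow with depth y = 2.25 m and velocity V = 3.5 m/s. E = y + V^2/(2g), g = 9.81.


Specific energy E = y + V^2/(2g).
Velocity head = V^2/(2g) = 3.5^2 / (2*9.81) = 12.25 / 19.62 = 0.6244 m.
E = 2.25 + 0.6244 = 2.8744 m.

2.8744


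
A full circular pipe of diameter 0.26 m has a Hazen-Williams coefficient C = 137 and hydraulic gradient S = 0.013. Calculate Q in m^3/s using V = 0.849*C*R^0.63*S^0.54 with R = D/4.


For a full circular pipe, R = D/4 = 0.26/4 = 0.065 m.
V = 0.849 * 137 * 0.065^0.63 * 0.013^0.54
  = 0.849 * 137 * 0.178704 * 0.095836
  = 1.992 m/s.
Pipe area A = pi*D^2/4 = pi*0.26^2/4 = 0.0531 m^2.
Q = A * V = 0.0531 * 1.992 = 0.1058 m^3/s.

0.1058


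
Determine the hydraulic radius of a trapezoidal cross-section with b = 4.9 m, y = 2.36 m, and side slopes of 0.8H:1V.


For a trapezoidal section with side slope z:
A = (b + z*y)*y = (4.9 + 0.8*2.36)*2.36 = 16.02 m^2.
P = b + 2*y*sqrt(1 + z^2) = 4.9 + 2*2.36*sqrt(1 + 0.8^2) = 10.945 m.
R = A/P = 16.02 / 10.945 = 1.4637 m.

1.4637


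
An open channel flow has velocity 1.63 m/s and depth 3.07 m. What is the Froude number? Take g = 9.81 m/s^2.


The Froude number is defined as Fr = V / sqrt(g*y).
g*y = 9.81 * 3.07 = 30.1167.
sqrt(g*y) = sqrt(30.1167) = 5.4879.
Fr = 1.63 / 5.4879 = 0.297.

0.297


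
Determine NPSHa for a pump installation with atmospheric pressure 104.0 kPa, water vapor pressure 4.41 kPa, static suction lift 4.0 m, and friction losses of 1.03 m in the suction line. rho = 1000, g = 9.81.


NPSHa = p_atm/(rho*g) - z_s - hf_s - p_vap/(rho*g).
p_atm/(rho*g) = 104.0*1000 / (1000*9.81) = 10.601 m.
p_vap/(rho*g) = 4.41*1000 / (1000*9.81) = 0.45 m.
NPSHa = 10.601 - 4.0 - 1.03 - 0.45
      = 5.12 m.

5.12


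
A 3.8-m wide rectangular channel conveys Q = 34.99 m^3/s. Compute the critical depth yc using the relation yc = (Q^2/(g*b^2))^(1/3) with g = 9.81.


Using yc = (Q^2 / (g * b^2))^(1/3):
Q^2 = 34.99^2 = 1224.3.
g * b^2 = 9.81 * 3.8^2 = 9.81 * 14.44 = 141.66.
Q^2 / (g*b^2) = 1224.3 / 141.66 = 8.6425.
yc = 8.6425^(1/3) = 2.0522 m.

2.0522


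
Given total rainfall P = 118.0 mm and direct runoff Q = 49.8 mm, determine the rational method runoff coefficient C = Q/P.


The runoff coefficient C = runoff depth / rainfall depth.
C = 49.8 / 118.0
  = 0.422.

0.422


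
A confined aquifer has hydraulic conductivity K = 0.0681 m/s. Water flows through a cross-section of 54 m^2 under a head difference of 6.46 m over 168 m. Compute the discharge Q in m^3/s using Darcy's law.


Darcy's law: Q = K * A * i, where i = dh/L.
Hydraulic gradient i = 6.46 / 168 = 0.038452.
Q = 0.0681 * 54 * 0.038452
  = 0.1414 m^3/s.

0.1414


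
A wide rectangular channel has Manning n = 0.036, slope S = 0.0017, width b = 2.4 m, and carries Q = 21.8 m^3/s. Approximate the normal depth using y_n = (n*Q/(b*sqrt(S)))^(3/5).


We use the wide-channel approximation y_n = (n*Q/(b*sqrt(S)))^(3/5).
sqrt(S) = sqrt(0.0017) = 0.041231.
Numerator: n*Q = 0.036 * 21.8 = 0.7848.
Denominator: b*sqrt(S) = 2.4 * 0.041231 = 0.098954.
arg = 7.9309.
y_n = 7.9309^(3/5) = 3.4641 m.

3.4641


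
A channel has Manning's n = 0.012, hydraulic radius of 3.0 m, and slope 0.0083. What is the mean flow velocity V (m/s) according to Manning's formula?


Manning's equation gives V = (1/n) * R^(2/3) * S^(1/2).
First, compute R^(2/3) = 3.0^(2/3) = 2.0801.
Next, S^(1/2) = 0.0083^(1/2) = 0.091104.
Then 1/n = 1/0.012 = 83.33.
V = 83.33 * 2.0801 * 0.091104 = 15.7921 m/s.

15.7921


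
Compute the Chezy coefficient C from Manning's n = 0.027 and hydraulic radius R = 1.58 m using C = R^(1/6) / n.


The Chezy coefficient relates to Manning's n through C = R^(1/6) / n.
R^(1/6) = 1.58^(1/6) = 1.079219.
C = 1.079219 / 0.027 = 39.97 m^(1/2)/s.

39.97


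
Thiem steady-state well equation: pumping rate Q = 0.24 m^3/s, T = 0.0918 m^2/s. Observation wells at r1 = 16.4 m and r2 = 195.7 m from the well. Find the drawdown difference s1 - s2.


Thiem equation: s1 - s2 = Q/(2*pi*T) * ln(r2/r1).
ln(r2/r1) = ln(195.7/16.4) = 2.4793.
Q/(2*pi*T) = 0.24 / (2*pi*0.0918) = 0.24 / 0.5768 = 0.4161.
s1 - s2 = 0.4161 * 2.4793 = 1.0316 m.

1.0316


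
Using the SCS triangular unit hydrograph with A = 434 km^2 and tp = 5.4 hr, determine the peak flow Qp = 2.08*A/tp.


SCS formula: Qp = 2.08 * A / tp.
Qp = 2.08 * 434 / 5.4
   = 902.72 / 5.4
   = 167.17 m^3/s per cm.

167.17


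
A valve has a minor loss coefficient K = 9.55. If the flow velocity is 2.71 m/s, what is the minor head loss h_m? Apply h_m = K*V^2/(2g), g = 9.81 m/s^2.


Minor loss formula: h_m = K * V^2/(2g).
V^2 = 2.71^2 = 7.3441.
V^2/(2g) = 7.3441 / 19.62 = 0.3743 m.
h_m = 9.55 * 0.3743 = 3.5747 m.

3.5747


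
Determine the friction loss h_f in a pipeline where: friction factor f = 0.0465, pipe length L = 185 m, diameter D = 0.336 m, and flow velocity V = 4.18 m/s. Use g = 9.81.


Darcy-Weisbach equation: h_f = f * (L/D) * V^2/(2g).
f * L/D = 0.0465 * 185/0.336 = 25.6027.
V^2/(2g) = 4.18^2 / (2*9.81) = 17.4724 / 19.62 = 0.8905 m.
h_f = 25.6027 * 0.8905 = 22.8 m.

22.8


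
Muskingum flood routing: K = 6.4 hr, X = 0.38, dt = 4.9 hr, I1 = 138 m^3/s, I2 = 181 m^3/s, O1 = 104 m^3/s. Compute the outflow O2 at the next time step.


Muskingum coefficients:
denom = 2*K*(1-X) + dt = 2*6.4*(1-0.38) + 4.9 = 12.836.
C0 = (dt - 2*K*X)/denom = (4.9 - 2*6.4*0.38)/12.836 = 0.0028.
C1 = (dt + 2*K*X)/denom = (4.9 + 2*6.4*0.38)/12.836 = 0.7607.
C2 = (2*K*(1-X) - dt)/denom = 0.2365.
O2 = C0*I2 + C1*I1 + C2*O1
   = 0.0028*181 + 0.7607*138 + 0.2365*104
   = 130.08 m^3/s.

130.08


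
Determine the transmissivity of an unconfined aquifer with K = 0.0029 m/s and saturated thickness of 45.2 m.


Transmissivity is defined as T = K * h.
T = 0.0029 * 45.2
  = 0.1311 m^2/s.

0.1311


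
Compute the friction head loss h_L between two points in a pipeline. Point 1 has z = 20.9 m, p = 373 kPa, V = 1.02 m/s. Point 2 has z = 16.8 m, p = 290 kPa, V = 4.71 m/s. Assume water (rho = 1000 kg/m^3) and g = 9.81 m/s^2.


Total head at each section: H = z + p/(rho*g) + V^2/(2g).
H1 = 20.9 + 373*1000/(1000*9.81) + 1.02^2/(2*9.81)
   = 20.9 + 38.022 + 0.053
   = 58.975 m.
H2 = 16.8 + 290*1000/(1000*9.81) + 4.71^2/(2*9.81)
   = 16.8 + 29.562 + 1.1307
   = 47.492 m.
h_L = H1 - H2 = 58.975 - 47.492 = 11.483 m.

11.483


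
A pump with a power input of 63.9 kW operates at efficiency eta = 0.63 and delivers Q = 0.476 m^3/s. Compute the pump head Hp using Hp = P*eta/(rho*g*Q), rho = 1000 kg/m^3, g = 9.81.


Pump head formula: Hp = P * eta / (rho * g * Q).
Numerator: P * eta = 63.9 * 1000 * 0.63 = 40257.0 W.
Denominator: rho * g * Q = 1000 * 9.81 * 0.476 = 4669.56.
Hp = 40257.0 / 4669.56 = 8.62 m.

8.62


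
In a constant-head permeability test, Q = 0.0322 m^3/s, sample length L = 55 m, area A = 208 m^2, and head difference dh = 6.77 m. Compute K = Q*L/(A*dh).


From K = Q*L / (A*dh):
Numerator: Q*L = 0.0322 * 55 = 1.771.
Denominator: A*dh = 208 * 6.77 = 1408.16.
K = 1.771 / 1408.16 = 0.001258 m/s.

0.001258


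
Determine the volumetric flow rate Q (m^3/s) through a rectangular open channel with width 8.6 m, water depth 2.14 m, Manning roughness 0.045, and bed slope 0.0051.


For a rectangular channel, the cross-sectional area A = b * y = 8.6 * 2.14 = 18.4 m^2.
The wetted perimeter P = b + 2y = 8.6 + 2*2.14 = 12.88 m.
Hydraulic radius R = A/P = 18.4/12.88 = 1.4289 m.
Velocity V = (1/n)*R^(2/3)*S^(1/2) = (1/0.045)*1.4289^(2/3)*0.0051^(1/2) = 2.0133 m/s.
Discharge Q = A * V = 18.4 * 2.0133 = 37.052 m^3/s.

37.052


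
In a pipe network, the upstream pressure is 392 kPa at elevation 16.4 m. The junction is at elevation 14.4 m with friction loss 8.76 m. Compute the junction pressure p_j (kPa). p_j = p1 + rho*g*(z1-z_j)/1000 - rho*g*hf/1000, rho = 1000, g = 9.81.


Junction pressure: p_j = p1 + rho*g*(z1 - z_j)/1000 - rho*g*hf/1000.
Elevation term = 1000*9.81*(16.4 - 14.4)/1000 = 19.62 kPa.
Friction term = 1000*9.81*8.76/1000 = 85.936 kPa.
p_j = 392 + 19.62 - 85.936 = 325.68 kPa.

325.68


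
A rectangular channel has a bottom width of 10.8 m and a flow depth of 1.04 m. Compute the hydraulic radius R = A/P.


For a rectangular section:
Flow area A = b * y = 10.8 * 1.04 = 11.23 m^2.
Wetted perimeter P = b + 2y = 10.8 + 2*1.04 = 12.88 m.
Hydraulic radius R = A/P = 11.23 / 12.88 = 0.872 m.

0.872


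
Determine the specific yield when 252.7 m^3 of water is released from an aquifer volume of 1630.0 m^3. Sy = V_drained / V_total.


Specific yield Sy = Volume drained / Total volume.
Sy = 252.7 / 1630.0
   = 0.155.

0.155


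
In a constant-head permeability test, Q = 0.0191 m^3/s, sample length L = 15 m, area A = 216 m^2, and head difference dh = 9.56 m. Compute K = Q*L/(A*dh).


From K = Q*L / (A*dh):
Numerator: Q*L = 0.0191 * 15 = 0.2865.
Denominator: A*dh = 216 * 9.56 = 2064.96.
K = 0.2865 / 2064.96 = 0.000139 m/s.

0.000139


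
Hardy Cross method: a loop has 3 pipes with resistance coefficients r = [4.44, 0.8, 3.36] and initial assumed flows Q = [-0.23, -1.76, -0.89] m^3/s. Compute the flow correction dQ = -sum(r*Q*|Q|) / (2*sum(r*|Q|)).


Numerator terms (r*Q*|Q|): 4.44*-0.23*|-0.23| = -0.2349; 0.8*-1.76*|-1.76| = -2.4781; 3.36*-0.89*|-0.89| = -2.6615.
Sum of numerator = -5.3744.
Denominator terms (r*|Q|): 4.44*|-0.23| = 1.0212; 0.8*|-1.76| = 1.408; 3.36*|-0.89| = 2.9904.
2 * sum of denominator = 2 * 5.4196 = 10.8392.
dQ = --5.3744 / 10.8392 = 0.4958 m^3/s.

0.4958


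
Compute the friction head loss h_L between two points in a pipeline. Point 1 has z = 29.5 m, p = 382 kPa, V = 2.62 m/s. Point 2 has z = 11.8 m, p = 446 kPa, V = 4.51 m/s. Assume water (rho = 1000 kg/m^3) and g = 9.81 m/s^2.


Total head at each section: H = z + p/(rho*g) + V^2/(2g).
H1 = 29.5 + 382*1000/(1000*9.81) + 2.62^2/(2*9.81)
   = 29.5 + 38.94 + 0.3499
   = 68.79 m.
H2 = 11.8 + 446*1000/(1000*9.81) + 4.51^2/(2*9.81)
   = 11.8 + 45.464 + 1.0367
   = 58.301 m.
h_L = H1 - H2 = 68.79 - 58.301 = 10.489 m.

10.489


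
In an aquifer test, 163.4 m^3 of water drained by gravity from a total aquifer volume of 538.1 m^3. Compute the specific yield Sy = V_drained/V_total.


Specific yield Sy = Volume drained / Total volume.
Sy = 163.4 / 538.1
   = 0.3037.

0.3037


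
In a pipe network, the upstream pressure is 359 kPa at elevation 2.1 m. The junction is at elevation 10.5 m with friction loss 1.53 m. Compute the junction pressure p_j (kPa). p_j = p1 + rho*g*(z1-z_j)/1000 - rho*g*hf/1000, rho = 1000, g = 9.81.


Junction pressure: p_j = p1 + rho*g*(z1 - z_j)/1000 - rho*g*hf/1000.
Elevation term = 1000*9.81*(2.1 - 10.5)/1000 = -82.404 kPa.
Friction term = 1000*9.81*1.53/1000 = 15.009 kPa.
p_j = 359 + -82.404 - 15.009 = 261.59 kPa.

261.59


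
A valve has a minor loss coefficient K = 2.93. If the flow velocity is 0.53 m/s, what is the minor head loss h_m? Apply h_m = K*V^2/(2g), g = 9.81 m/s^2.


Minor loss formula: h_m = K * V^2/(2g).
V^2 = 0.53^2 = 0.2809.
V^2/(2g) = 0.2809 / 19.62 = 0.0143 m.
h_m = 2.93 * 0.0143 = 0.0419 m.

0.0419


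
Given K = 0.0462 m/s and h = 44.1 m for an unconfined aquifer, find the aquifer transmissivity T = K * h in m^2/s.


Transmissivity is defined as T = K * h.
T = 0.0462 * 44.1
  = 2.0374 m^2/s.

2.0374


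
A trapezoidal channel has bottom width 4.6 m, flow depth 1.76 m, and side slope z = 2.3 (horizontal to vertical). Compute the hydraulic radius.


For a trapezoidal section with side slope z:
A = (b + z*y)*y = (4.6 + 2.3*1.76)*1.76 = 15.22 m^2.
P = b + 2*y*sqrt(1 + z^2) = 4.6 + 2*1.76*sqrt(1 + 2.3^2) = 13.428 m.
R = A/P = 15.22 / 13.428 = 1.1335 m.

1.1335


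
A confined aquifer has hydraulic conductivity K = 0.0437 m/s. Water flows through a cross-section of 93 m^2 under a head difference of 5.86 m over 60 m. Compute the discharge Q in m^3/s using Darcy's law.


Darcy's law: Q = K * A * i, where i = dh/L.
Hydraulic gradient i = 5.86 / 60 = 0.097667.
Q = 0.0437 * 93 * 0.097667
  = 0.3969 m^3/s.

0.3969


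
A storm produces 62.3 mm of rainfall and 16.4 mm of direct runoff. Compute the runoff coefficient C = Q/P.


The runoff coefficient C = runoff depth / rainfall depth.
C = 16.4 / 62.3
  = 0.2632.

0.2632


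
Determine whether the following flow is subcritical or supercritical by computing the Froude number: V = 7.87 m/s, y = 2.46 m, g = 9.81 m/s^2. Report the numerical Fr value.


The Froude number is defined as Fr = V / sqrt(g*y).
g*y = 9.81 * 2.46 = 24.1326.
sqrt(g*y) = sqrt(24.1326) = 4.9125.
Fr = 7.87 / 4.9125 = 1.602.
Since Fr > 1, the flow is supercritical.

1.602


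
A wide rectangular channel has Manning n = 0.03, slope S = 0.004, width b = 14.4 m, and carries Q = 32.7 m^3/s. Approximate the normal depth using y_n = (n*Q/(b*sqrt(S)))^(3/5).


We use the wide-channel approximation y_n = (n*Q/(b*sqrt(S)))^(3/5).
sqrt(S) = sqrt(0.004) = 0.063246.
Numerator: n*Q = 0.03 * 32.7 = 0.981.
Denominator: b*sqrt(S) = 14.4 * 0.063246 = 0.910742.
arg = 1.0772.
y_n = 1.0772^(3/5) = 1.0456 m.

1.0456


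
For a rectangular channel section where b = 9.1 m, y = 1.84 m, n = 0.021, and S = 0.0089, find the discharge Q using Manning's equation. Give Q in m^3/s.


For a rectangular channel, the cross-sectional area A = b * y = 9.1 * 1.84 = 16.74 m^2.
The wetted perimeter P = b + 2y = 9.1 + 2*1.84 = 12.78 m.
Hydraulic radius R = A/P = 16.74/12.78 = 1.3102 m.
Velocity V = (1/n)*R^(2/3)*S^(1/2) = (1/0.021)*1.3102^(2/3)*0.0089^(1/2) = 5.3789 m/s.
Discharge Q = A * V = 16.74 * 5.3789 = 90.065 m^3/s.

90.065


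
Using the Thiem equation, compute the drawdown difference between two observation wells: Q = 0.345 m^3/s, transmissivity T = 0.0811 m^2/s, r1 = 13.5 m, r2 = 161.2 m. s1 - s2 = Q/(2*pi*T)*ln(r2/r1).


Thiem equation: s1 - s2 = Q/(2*pi*T) * ln(r2/r1).
ln(r2/r1) = ln(161.2/13.5) = 2.48.
Q/(2*pi*T) = 0.345 / (2*pi*0.0811) = 0.345 / 0.5096 = 0.677.
s1 - s2 = 0.677 * 2.48 = 1.679 m.

1.679


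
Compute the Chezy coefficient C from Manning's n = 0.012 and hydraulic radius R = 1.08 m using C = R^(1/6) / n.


The Chezy coefficient relates to Manning's n through C = R^(1/6) / n.
R^(1/6) = 1.08^(1/6) = 1.012909.
C = 1.012909 / 0.012 = 84.41 m^(1/2)/s.

84.41


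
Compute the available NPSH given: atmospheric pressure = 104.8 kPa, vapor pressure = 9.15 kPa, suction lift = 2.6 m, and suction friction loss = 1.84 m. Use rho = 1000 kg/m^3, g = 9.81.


NPSHa = p_atm/(rho*g) - z_s - hf_s - p_vap/(rho*g).
p_atm/(rho*g) = 104.8*1000 / (1000*9.81) = 10.683 m.
p_vap/(rho*g) = 9.15*1000 / (1000*9.81) = 0.933 m.
NPSHa = 10.683 - 2.6 - 1.84 - 0.933
      = 5.31 m.

5.31


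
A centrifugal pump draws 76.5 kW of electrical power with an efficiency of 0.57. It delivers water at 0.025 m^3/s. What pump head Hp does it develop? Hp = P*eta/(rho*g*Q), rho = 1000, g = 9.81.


Pump head formula: Hp = P * eta / (rho * g * Q).
Numerator: P * eta = 76.5 * 1000 * 0.57 = 43605.0 W.
Denominator: rho * g * Q = 1000 * 9.81 * 0.025 = 245.25.
Hp = 43605.0 / 245.25 = 177.8 m.

177.8


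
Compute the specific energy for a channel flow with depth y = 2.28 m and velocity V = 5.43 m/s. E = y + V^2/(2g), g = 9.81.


Specific energy E = y + V^2/(2g).
Velocity head = V^2/(2g) = 5.43^2 / (2*9.81) = 29.4849 / 19.62 = 1.5028 m.
E = 2.28 + 1.5028 = 3.7828 m.

3.7828


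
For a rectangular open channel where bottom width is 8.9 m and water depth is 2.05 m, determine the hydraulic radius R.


For a rectangular section:
Flow area A = b * y = 8.9 * 2.05 = 18.24 m^2.
Wetted perimeter P = b + 2y = 8.9 + 2*2.05 = 13.0 m.
Hydraulic radius R = A/P = 18.24 / 13.0 = 1.4035 m.

1.4035


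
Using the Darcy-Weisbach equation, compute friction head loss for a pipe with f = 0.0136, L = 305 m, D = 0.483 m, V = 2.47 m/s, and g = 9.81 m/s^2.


Darcy-Weisbach equation: h_f = f * (L/D) * V^2/(2g).
f * L/D = 0.0136 * 305/0.483 = 8.588.
V^2/(2g) = 2.47^2 / (2*9.81) = 6.1009 / 19.62 = 0.311 m.
h_f = 8.588 * 0.311 = 2.67 m.

2.67


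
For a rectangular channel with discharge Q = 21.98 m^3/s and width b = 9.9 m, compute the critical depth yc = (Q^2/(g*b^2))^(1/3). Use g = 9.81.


Using yc = (Q^2 / (g * b^2))^(1/3):
Q^2 = 21.98^2 = 483.12.
g * b^2 = 9.81 * 9.9^2 = 9.81 * 98.01 = 961.48.
Q^2 / (g*b^2) = 483.12 / 961.48 = 0.5025.
yc = 0.5025^(1/3) = 0.795 m.

0.795


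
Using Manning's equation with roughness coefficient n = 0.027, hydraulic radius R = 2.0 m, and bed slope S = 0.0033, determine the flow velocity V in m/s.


Manning's equation gives V = (1/n) * R^(2/3) * S^(1/2).
First, compute R^(2/3) = 2.0^(2/3) = 1.5874.
Next, S^(1/2) = 0.0033^(1/2) = 0.057446.
Then 1/n = 1/0.027 = 37.04.
V = 37.04 * 1.5874 * 0.057446 = 3.3774 m/s.

3.3774


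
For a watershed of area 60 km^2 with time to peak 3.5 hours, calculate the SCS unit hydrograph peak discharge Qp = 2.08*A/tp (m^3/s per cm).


SCS formula: Qp = 2.08 * A / tp.
Qp = 2.08 * 60 / 3.5
   = 124.8 / 3.5
   = 35.66 m^3/s per cm.

35.66


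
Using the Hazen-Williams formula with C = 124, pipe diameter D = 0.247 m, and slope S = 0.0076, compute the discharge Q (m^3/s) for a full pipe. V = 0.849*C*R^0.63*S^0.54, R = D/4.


For a full circular pipe, R = D/4 = 0.247/4 = 0.0617 m.
V = 0.849 * 124 * 0.0617^0.63 * 0.0076^0.54
  = 0.849 * 124 * 0.173022 * 0.07172
  = 1.3064 m/s.
Pipe area A = pi*D^2/4 = pi*0.247^2/4 = 0.0479 m^2.
Q = A * V = 0.0479 * 1.3064 = 0.0626 m^3/s.

0.0626


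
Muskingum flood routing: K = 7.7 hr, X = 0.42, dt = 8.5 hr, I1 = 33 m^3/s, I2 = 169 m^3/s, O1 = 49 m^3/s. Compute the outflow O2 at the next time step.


Muskingum coefficients:
denom = 2*K*(1-X) + dt = 2*7.7*(1-0.42) + 8.5 = 17.432.
C0 = (dt - 2*K*X)/denom = (8.5 - 2*7.7*0.42)/17.432 = 0.1166.
C1 = (dt + 2*K*X)/denom = (8.5 + 2*7.7*0.42)/17.432 = 0.8587.
C2 = (2*K*(1-X) - dt)/denom = 0.0248.
O2 = C0*I2 + C1*I1 + C2*O1
   = 0.1166*169 + 0.8587*33 + 0.0248*49
   = 49.25 m^3/s.

49.25


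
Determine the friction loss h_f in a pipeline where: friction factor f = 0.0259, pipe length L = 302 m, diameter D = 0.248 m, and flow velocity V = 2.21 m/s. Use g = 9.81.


Darcy-Weisbach equation: h_f = f * (L/D) * V^2/(2g).
f * L/D = 0.0259 * 302/0.248 = 31.5395.
V^2/(2g) = 2.21^2 / (2*9.81) = 4.8841 / 19.62 = 0.2489 m.
h_f = 31.5395 * 0.2489 = 7.851 m.

7.851


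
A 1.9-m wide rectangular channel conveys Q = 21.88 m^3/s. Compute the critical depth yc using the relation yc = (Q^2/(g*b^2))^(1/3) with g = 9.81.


Using yc = (Q^2 / (g * b^2))^(1/3):
Q^2 = 21.88^2 = 478.73.
g * b^2 = 9.81 * 1.9^2 = 9.81 * 3.61 = 35.41.
Q^2 / (g*b^2) = 478.73 / 35.41 = 13.5196.
yc = 13.5196^(1/3) = 2.3822 m.

2.3822


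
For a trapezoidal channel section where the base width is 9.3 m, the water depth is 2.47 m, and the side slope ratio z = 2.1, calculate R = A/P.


For a trapezoidal section with side slope z:
A = (b + z*y)*y = (9.3 + 2.1*2.47)*2.47 = 35.783 m^2.
P = b + 2*y*sqrt(1 + z^2) = 9.3 + 2*2.47*sqrt(1 + 2.1^2) = 20.79 m.
R = A/P = 35.783 / 20.79 = 1.7211 m.

1.7211


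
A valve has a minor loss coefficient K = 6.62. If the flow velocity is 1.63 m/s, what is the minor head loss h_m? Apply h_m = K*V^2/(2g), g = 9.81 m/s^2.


Minor loss formula: h_m = K * V^2/(2g).
V^2 = 1.63^2 = 2.6569.
V^2/(2g) = 2.6569 / 19.62 = 0.1354 m.
h_m = 6.62 * 0.1354 = 0.8965 m.

0.8965


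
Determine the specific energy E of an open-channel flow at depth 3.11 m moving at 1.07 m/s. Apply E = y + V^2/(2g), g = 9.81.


Specific energy E = y + V^2/(2g).
Velocity head = V^2/(2g) = 1.07^2 / (2*9.81) = 1.1449 / 19.62 = 0.0584 m.
E = 3.11 + 0.0584 = 3.1684 m.

3.1684


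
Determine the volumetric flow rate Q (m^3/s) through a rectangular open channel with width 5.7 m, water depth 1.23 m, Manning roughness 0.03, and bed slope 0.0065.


For a rectangular channel, the cross-sectional area A = b * y = 5.7 * 1.23 = 7.01 m^2.
The wetted perimeter P = b + 2y = 5.7 + 2*1.23 = 8.16 m.
Hydraulic radius R = A/P = 7.01/8.16 = 0.8592 m.
Velocity V = (1/n)*R^(2/3)*S^(1/2) = (1/0.03)*0.8592^(2/3)*0.0065^(1/2) = 2.4288 m/s.
Discharge Q = A * V = 7.01 * 2.4288 = 17.028 m^3/s.

17.028


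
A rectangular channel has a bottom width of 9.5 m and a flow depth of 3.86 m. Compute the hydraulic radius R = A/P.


For a rectangular section:
Flow area A = b * y = 9.5 * 3.86 = 36.67 m^2.
Wetted perimeter P = b + 2y = 9.5 + 2*3.86 = 17.22 m.
Hydraulic radius R = A/P = 36.67 / 17.22 = 2.1295 m.

2.1295


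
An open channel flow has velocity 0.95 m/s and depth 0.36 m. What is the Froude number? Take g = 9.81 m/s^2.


The Froude number is defined as Fr = V / sqrt(g*y).
g*y = 9.81 * 0.36 = 3.5316.
sqrt(g*y) = sqrt(3.5316) = 1.8793.
Fr = 0.95 / 1.8793 = 0.5055.

0.5055


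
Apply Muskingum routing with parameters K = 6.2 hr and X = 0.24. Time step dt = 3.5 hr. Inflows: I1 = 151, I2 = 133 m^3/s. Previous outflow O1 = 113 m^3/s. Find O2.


Muskingum coefficients:
denom = 2*K*(1-X) + dt = 2*6.2*(1-0.24) + 3.5 = 12.924.
C0 = (dt - 2*K*X)/denom = (3.5 - 2*6.2*0.24)/12.924 = 0.0405.
C1 = (dt + 2*K*X)/denom = (3.5 + 2*6.2*0.24)/12.924 = 0.5011.
C2 = (2*K*(1-X) - dt)/denom = 0.4584.
O2 = C0*I2 + C1*I1 + C2*O1
   = 0.0405*133 + 0.5011*151 + 0.4584*113
   = 132.85 m^3/s.

132.85


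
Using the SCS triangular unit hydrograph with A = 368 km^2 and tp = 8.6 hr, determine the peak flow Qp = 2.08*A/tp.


SCS formula: Qp = 2.08 * A / tp.
Qp = 2.08 * 368 / 8.6
   = 765.44 / 8.6
   = 89.0 m^3/s per cm.

89.0


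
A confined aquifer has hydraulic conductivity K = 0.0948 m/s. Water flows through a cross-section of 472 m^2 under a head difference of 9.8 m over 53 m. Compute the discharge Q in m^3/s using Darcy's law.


Darcy's law: Q = K * A * i, where i = dh/L.
Hydraulic gradient i = 9.8 / 53 = 0.184906.
Q = 0.0948 * 472 * 0.184906
  = 8.2737 m^3/s.

8.2737


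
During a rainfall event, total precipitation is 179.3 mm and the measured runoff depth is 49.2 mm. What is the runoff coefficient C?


The runoff coefficient C = runoff depth / rainfall depth.
C = 49.2 / 179.3
  = 0.2744.

0.2744


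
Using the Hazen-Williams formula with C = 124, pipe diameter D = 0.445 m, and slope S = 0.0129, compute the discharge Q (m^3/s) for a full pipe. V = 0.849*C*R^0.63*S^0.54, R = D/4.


For a full circular pipe, R = D/4 = 0.445/4 = 0.1113 m.
V = 0.849 * 124 * 0.1113^0.63 * 0.0129^0.54
  = 0.849 * 124 * 0.250708 * 0.095437
  = 2.5189 m/s.
Pipe area A = pi*D^2/4 = pi*0.445^2/4 = 0.1555 m^2.
Q = A * V = 0.1555 * 2.5189 = 0.3918 m^3/s.

0.3918


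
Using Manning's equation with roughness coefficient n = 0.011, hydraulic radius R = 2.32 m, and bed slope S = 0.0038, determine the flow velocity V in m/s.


Manning's equation gives V = (1/n) * R^(2/3) * S^(1/2).
First, compute R^(2/3) = 2.32^(2/3) = 1.7525.
Next, S^(1/2) = 0.0038^(1/2) = 0.061644.
Then 1/n = 1/0.011 = 90.91.
V = 90.91 * 1.7525 * 0.061644 = 9.821 m/s.

9.821


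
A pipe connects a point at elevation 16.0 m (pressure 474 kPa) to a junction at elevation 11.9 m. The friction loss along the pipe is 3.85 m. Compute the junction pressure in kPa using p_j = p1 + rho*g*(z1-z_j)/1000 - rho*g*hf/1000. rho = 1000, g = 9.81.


Junction pressure: p_j = p1 + rho*g*(z1 - z_j)/1000 - rho*g*hf/1000.
Elevation term = 1000*9.81*(16.0 - 11.9)/1000 = 40.221 kPa.
Friction term = 1000*9.81*3.85/1000 = 37.769 kPa.
p_j = 474 + 40.221 - 37.769 = 476.45 kPa.

476.45


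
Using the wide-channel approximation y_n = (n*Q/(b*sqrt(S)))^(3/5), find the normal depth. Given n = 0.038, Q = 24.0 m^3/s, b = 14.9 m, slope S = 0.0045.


We use the wide-channel approximation y_n = (n*Q/(b*sqrt(S)))^(3/5).
sqrt(S) = sqrt(0.0045) = 0.067082.
Numerator: n*Q = 0.038 * 24.0 = 0.912.
Denominator: b*sqrt(S) = 14.9 * 0.067082 = 0.999522.
arg = 0.9124.
y_n = 0.9124^(3/5) = 0.9465 m.

0.9465


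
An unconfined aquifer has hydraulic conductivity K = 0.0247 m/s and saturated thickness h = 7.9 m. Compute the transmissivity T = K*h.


Transmissivity is defined as T = K * h.
T = 0.0247 * 7.9
  = 0.1951 m^2/s.

0.1951


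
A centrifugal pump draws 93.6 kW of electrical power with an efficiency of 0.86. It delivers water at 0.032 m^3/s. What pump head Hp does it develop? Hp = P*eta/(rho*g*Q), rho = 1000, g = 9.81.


Pump head formula: Hp = P * eta / (rho * g * Q).
Numerator: P * eta = 93.6 * 1000 * 0.86 = 80496.0 W.
Denominator: rho * g * Q = 1000 * 9.81 * 0.032 = 313.92.
Hp = 80496.0 / 313.92 = 256.42 m.

256.42


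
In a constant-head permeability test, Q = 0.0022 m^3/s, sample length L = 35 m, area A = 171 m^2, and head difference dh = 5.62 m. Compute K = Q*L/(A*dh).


From K = Q*L / (A*dh):
Numerator: Q*L = 0.0022 * 35 = 0.077.
Denominator: A*dh = 171 * 5.62 = 961.02.
K = 0.077 / 961.02 = 8e-05 m/s.

8e-05


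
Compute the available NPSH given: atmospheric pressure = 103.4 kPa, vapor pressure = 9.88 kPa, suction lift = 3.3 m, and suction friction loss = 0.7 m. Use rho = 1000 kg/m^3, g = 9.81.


NPSHa = p_atm/(rho*g) - z_s - hf_s - p_vap/(rho*g).
p_atm/(rho*g) = 103.4*1000 / (1000*9.81) = 10.54 m.
p_vap/(rho*g) = 9.88*1000 / (1000*9.81) = 1.007 m.
NPSHa = 10.54 - 3.3 - 0.7 - 1.007
      = 5.53 m.

5.53


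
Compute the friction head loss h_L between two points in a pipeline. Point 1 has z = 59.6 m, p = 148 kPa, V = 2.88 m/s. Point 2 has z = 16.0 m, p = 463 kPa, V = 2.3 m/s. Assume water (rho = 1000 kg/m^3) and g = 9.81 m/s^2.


Total head at each section: H = z + p/(rho*g) + V^2/(2g).
H1 = 59.6 + 148*1000/(1000*9.81) + 2.88^2/(2*9.81)
   = 59.6 + 15.087 + 0.4228
   = 75.109 m.
H2 = 16.0 + 463*1000/(1000*9.81) + 2.3^2/(2*9.81)
   = 16.0 + 47.197 + 0.2696
   = 63.466 m.
h_L = H1 - H2 = 75.109 - 63.466 = 11.643 m.

11.643


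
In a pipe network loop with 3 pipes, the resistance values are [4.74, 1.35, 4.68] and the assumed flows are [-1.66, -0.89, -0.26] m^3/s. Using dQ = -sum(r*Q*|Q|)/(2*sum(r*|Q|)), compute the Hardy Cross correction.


Numerator terms (r*Q*|Q|): 4.74*-1.66*|-1.66| = -13.0615; 1.35*-0.89*|-0.89| = -1.0693; 4.68*-0.26*|-0.26| = -0.3164.
Sum of numerator = -14.4472.
Denominator terms (r*|Q|): 4.74*|-1.66| = 7.8684; 1.35*|-0.89| = 1.2015; 4.68*|-0.26| = 1.2168.
2 * sum of denominator = 2 * 10.2867 = 20.5734.
dQ = --14.4472 / 20.5734 = 0.7022 m^3/s.

0.7022


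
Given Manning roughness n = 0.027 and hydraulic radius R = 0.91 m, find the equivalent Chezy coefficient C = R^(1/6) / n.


The Chezy coefficient relates to Manning's n through C = R^(1/6) / n.
R^(1/6) = 0.91^(1/6) = 0.984404.
C = 0.984404 / 0.027 = 36.46 m^(1/2)/s.

36.46


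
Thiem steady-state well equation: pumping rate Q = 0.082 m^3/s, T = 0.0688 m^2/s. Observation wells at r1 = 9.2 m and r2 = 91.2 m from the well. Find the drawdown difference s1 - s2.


Thiem equation: s1 - s2 = Q/(2*pi*T) * ln(r2/r1).
ln(r2/r1) = ln(91.2/9.2) = 2.2939.
Q/(2*pi*T) = 0.082 / (2*pi*0.0688) = 0.082 / 0.4323 = 0.1897.
s1 - s2 = 0.1897 * 2.2939 = 0.4351 m.

0.4351


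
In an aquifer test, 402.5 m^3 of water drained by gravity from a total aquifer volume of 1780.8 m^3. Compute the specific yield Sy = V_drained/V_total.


Specific yield Sy = Volume drained / Total volume.
Sy = 402.5 / 1780.8
   = 0.226.

0.226


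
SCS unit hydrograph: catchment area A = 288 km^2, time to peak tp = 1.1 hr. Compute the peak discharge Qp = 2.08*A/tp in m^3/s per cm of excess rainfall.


SCS formula: Qp = 2.08 * A / tp.
Qp = 2.08 * 288 / 1.1
   = 599.04 / 1.1
   = 544.58 m^3/s per cm.

544.58


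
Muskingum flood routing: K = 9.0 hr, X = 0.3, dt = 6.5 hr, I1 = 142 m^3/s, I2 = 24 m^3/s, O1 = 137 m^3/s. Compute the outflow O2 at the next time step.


Muskingum coefficients:
denom = 2*K*(1-X) + dt = 2*9.0*(1-0.3) + 6.5 = 19.1.
C0 = (dt - 2*K*X)/denom = (6.5 - 2*9.0*0.3)/19.1 = 0.0576.
C1 = (dt + 2*K*X)/denom = (6.5 + 2*9.0*0.3)/19.1 = 0.623.
C2 = (2*K*(1-X) - dt)/denom = 0.3194.
O2 = C0*I2 + C1*I1 + C2*O1
   = 0.0576*24 + 0.623*142 + 0.3194*137
   = 133.61 m^3/s.

133.61


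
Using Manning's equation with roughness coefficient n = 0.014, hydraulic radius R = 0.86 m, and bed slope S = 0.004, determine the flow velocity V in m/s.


Manning's equation gives V = (1/n) * R^(2/3) * S^(1/2).
First, compute R^(2/3) = 0.86^(2/3) = 0.9043.
Next, S^(1/2) = 0.004^(1/2) = 0.063246.
Then 1/n = 1/0.014 = 71.43.
V = 71.43 * 0.9043 * 0.063246 = 4.0854 m/s.

4.0854


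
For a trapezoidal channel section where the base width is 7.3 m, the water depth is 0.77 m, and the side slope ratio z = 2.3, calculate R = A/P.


For a trapezoidal section with side slope z:
A = (b + z*y)*y = (7.3 + 2.3*0.77)*0.77 = 6.985 m^2.
P = b + 2*y*sqrt(1 + z^2) = 7.3 + 2*0.77*sqrt(1 + 2.3^2) = 11.162 m.
R = A/P = 6.985 / 11.162 = 0.6257 m.

0.6257


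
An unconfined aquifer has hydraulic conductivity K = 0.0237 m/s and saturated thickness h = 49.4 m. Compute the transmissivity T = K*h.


Transmissivity is defined as T = K * h.
T = 0.0237 * 49.4
  = 1.1708 m^2/s.

1.1708


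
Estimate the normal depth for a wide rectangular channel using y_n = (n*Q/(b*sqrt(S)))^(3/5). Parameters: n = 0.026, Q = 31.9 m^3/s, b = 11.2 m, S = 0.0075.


We use the wide-channel approximation y_n = (n*Q/(b*sqrt(S)))^(3/5).
sqrt(S) = sqrt(0.0075) = 0.086603.
Numerator: n*Q = 0.026 * 31.9 = 0.8294.
Denominator: b*sqrt(S) = 11.2 * 0.086603 = 0.969954.
arg = 0.8551.
y_n = 0.8551^(3/5) = 0.9104 m.

0.9104


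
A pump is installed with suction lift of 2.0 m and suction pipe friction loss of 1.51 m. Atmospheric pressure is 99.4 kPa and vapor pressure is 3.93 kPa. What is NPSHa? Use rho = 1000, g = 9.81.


NPSHa = p_atm/(rho*g) - z_s - hf_s - p_vap/(rho*g).
p_atm/(rho*g) = 99.4*1000 / (1000*9.81) = 10.133 m.
p_vap/(rho*g) = 3.93*1000 / (1000*9.81) = 0.401 m.
NPSHa = 10.133 - 2.0 - 1.51 - 0.401
      = 6.22 m.

6.22


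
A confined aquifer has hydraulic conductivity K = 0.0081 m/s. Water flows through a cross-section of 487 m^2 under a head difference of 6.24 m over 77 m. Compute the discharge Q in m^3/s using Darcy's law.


Darcy's law: Q = K * A * i, where i = dh/L.
Hydraulic gradient i = 6.24 / 77 = 0.081039.
Q = 0.0081 * 487 * 0.081039
  = 0.3197 m^3/s.

0.3197
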